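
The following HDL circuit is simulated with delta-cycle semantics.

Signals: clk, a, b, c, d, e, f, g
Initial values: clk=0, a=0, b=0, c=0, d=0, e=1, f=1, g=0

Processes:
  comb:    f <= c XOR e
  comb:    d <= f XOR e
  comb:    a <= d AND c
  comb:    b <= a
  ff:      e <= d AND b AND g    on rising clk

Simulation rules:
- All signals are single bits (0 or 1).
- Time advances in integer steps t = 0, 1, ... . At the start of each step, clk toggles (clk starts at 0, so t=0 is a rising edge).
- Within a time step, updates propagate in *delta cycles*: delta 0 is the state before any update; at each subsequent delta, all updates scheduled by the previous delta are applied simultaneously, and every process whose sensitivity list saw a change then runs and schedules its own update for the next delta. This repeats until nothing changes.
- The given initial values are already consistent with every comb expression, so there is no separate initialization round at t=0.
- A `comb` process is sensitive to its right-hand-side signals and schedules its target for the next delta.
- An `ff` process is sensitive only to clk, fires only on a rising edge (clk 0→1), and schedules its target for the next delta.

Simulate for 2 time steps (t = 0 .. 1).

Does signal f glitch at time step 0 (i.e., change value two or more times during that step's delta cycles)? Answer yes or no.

no

t0.Δ0 e=1 d=0 clk=0 g=0 b=0 a=0 f=1 c=0
t0.Δ1 e=1 d=0 clk=1 g=0 b=0 a=0 f=1 c=0
t0.Δ2 e=0 d=0 clk=1 g=0 b=0 a=0 f=1 c=0
t0.Δ3 e=0 d=1 clk=1 g=0 b=0 a=0 f=0 c=0
t0.Δ4 e=0 d=0 clk=1 g=0 b=0 a=0 f=0 c=0
t1.Δ0 e=0 d=0 clk=1 g=0 b=0 a=0 f=0 c=0
t1.Δ1 e=0 d=0 clk=0 g=0 b=0 a=0 f=0 c=0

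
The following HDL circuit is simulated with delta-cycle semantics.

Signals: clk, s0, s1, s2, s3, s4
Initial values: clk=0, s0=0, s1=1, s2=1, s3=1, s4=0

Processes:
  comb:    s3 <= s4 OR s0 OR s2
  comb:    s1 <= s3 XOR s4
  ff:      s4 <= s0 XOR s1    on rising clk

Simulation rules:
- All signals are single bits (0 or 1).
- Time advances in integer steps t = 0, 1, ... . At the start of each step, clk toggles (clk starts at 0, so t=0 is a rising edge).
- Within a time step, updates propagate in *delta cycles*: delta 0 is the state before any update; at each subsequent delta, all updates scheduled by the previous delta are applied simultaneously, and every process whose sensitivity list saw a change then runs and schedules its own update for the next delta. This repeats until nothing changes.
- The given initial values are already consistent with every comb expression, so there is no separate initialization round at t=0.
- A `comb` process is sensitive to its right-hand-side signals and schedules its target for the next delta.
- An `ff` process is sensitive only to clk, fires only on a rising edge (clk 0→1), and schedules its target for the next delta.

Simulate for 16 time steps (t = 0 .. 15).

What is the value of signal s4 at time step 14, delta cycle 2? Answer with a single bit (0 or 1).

0

[bits: s0,s1,s3,s4,clk,s2]
t=0: Δ0=011001 Δ1=011011 Δ2=011111 Δ3=001111 | 3Δ
t=1: Δ0=001111 Δ1=001101 | 1Δ
t=2: Δ0=001101 Δ1=001111 Δ2=001011 Δ3=011011 | 3Δ
t=3: Δ0=011011 Δ1=011001 | 1Δ
t=4: Δ0=011001 Δ1=011011 Δ2=011111 Δ3=001111 | 3Δ
t=5: Δ0=001111 Δ1=001101 | 1Δ
t=6: Δ0=001101 Δ1=001111 Δ2=001011 Δ3=011011 | 3Δ
t=7: Δ0=011011 Δ1=011001 | 1Δ
t=8: Δ0=011001 Δ1=011011 Δ2=011111 Δ3=001111 | 3Δ
t=9: Δ0=001111 Δ1=001101 | 1Δ
t=10: Δ0=001101 Δ1=001111 Δ2=001011 Δ3=011011 | 3Δ
t=11: Δ0=011011 Δ1=011001 | 1Δ
t=12: Δ0=011001 Δ1=011011 Δ2=011111 Δ3=001111 | 3Δ
t=13: Δ0=001111 Δ1=001101 | 1Δ
t=14: Δ0=001101 Δ1=001111 Δ2=001011 Δ3=011011 | 3Δ
t=15: Δ0=011011 Δ1=011001 | 1Δ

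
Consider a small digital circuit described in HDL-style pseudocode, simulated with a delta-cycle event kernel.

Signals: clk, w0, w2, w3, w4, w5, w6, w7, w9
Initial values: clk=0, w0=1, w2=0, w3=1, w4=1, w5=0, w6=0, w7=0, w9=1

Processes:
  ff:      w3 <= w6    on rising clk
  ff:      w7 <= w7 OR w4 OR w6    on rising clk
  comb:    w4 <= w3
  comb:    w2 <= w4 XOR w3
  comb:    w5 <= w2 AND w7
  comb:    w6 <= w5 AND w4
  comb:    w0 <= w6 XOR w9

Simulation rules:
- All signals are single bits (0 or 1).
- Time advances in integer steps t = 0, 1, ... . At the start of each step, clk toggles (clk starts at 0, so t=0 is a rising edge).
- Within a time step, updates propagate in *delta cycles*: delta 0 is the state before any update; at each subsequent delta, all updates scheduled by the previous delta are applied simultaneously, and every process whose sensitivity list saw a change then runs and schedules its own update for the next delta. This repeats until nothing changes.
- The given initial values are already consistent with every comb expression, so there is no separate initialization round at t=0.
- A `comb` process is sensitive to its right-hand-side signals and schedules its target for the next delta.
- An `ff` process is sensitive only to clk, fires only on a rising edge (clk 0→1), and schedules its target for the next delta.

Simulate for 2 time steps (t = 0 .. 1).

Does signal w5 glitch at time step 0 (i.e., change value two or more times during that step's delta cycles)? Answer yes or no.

yes

[bits: w5,w7,w0,w6,w4,w9,clk,w2,w3]
t=0: Δ0=001011001 Δ1=001011101 Δ2=011011100 Δ3=011001110 Δ4=111001100 Δ5=011001100 | 5Δ
t=1: Δ0=011001100 Δ1=011001000 | 1Δ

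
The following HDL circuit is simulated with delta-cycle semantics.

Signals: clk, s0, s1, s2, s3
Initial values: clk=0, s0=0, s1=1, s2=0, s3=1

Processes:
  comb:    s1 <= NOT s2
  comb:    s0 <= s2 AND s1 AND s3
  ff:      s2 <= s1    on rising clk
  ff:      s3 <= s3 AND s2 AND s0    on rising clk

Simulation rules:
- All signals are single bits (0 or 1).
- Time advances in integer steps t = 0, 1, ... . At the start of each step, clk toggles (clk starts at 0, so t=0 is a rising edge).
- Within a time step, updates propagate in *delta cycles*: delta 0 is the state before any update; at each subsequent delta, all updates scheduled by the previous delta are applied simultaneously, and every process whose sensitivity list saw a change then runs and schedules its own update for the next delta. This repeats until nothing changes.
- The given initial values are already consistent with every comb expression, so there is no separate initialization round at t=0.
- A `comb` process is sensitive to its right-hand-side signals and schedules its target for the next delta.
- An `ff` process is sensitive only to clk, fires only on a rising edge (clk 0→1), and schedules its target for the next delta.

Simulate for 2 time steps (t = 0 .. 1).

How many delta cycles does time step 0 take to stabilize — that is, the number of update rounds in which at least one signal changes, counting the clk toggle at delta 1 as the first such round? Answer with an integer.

t=0 Δ0: s3=1 s2=0 clk=0 s0=0 s1=1
  Δ1: clk:0→1
  Δ2: s3:1→0, s2:0→1
  Δ3: s1:1→0
  (3Δ to stable)
t=1 Δ0: s3=0 s2=1 clk=1 s0=0 s1=0
  Δ1: clk:1→0
  (1Δ to stable)

3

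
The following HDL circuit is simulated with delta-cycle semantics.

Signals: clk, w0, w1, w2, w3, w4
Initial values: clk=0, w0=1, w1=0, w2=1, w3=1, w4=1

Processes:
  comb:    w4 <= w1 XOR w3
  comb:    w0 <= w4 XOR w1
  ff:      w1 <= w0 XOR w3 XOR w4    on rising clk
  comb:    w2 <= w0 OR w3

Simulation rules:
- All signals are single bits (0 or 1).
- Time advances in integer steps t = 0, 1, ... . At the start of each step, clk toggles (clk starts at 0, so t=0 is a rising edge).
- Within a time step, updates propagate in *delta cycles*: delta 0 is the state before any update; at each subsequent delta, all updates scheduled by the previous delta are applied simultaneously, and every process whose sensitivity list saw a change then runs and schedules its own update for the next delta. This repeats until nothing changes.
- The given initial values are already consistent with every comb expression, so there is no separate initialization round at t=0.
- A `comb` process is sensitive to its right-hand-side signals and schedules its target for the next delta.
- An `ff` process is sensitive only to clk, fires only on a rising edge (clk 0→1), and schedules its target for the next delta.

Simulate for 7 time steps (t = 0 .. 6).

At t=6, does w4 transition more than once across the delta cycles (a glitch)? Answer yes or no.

t0.Δ0 w4=1 clk=0 w2=1 w0=1 w1=0 w3=1
t0.Δ1 w4=1 clk=1 w2=1 w0=1 w1=0 w3=1
t0.Δ2 w4=1 clk=1 w2=1 w0=1 w1=1 w3=1
t0.Δ3 w4=0 clk=1 w2=1 w0=0 w1=1 w3=1
t0.Δ4 w4=0 clk=1 w2=1 w0=1 w1=1 w3=1
t1.Δ0 w4=0 clk=1 w2=1 w0=1 w1=1 w3=1
t1.Δ1 w4=0 clk=0 w2=1 w0=1 w1=1 w3=1
t2.Δ0 w4=0 clk=0 w2=1 w0=1 w1=1 w3=1
t2.Δ1 w4=0 clk=1 w2=1 w0=1 w1=1 w3=1
t2.Δ2 w4=0 clk=1 w2=1 w0=1 w1=0 w3=1
t2.Δ3 w4=1 clk=1 w2=1 w0=0 w1=0 w3=1
t2.Δ4 w4=1 clk=1 w2=1 w0=1 w1=0 w3=1
t3.Δ0 w4=1 clk=1 w2=1 w0=1 w1=0 w3=1
t3.Δ1 w4=1 clk=0 w2=1 w0=1 w1=0 w3=1
t4.Δ0 w4=1 clk=0 w2=1 w0=1 w1=0 w3=1
t4.Δ1 w4=1 clk=1 w2=1 w0=1 w1=0 w3=1
t4.Δ2 w4=1 clk=1 w2=1 w0=1 w1=1 w3=1
t4.Δ3 w4=0 clk=1 w2=1 w0=0 w1=1 w3=1
t4.Δ4 w4=0 clk=1 w2=1 w0=1 w1=1 w3=1
t5.Δ0 w4=0 clk=1 w2=1 w0=1 w1=1 w3=1
t5.Δ1 w4=0 clk=0 w2=1 w0=1 w1=1 w3=1
t6.Δ0 w4=0 clk=0 w2=1 w0=1 w1=1 w3=1
t6.Δ1 w4=0 clk=1 w2=1 w0=1 w1=1 w3=1
t6.Δ2 w4=0 clk=1 w2=1 w0=1 w1=0 w3=1
t6.Δ3 w4=1 clk=1 w2=1 w0=0 w1=0 w3=1
t6.Δ4 w4=1 clk=1 w2=1 w0=1 w1=0 w3=1

no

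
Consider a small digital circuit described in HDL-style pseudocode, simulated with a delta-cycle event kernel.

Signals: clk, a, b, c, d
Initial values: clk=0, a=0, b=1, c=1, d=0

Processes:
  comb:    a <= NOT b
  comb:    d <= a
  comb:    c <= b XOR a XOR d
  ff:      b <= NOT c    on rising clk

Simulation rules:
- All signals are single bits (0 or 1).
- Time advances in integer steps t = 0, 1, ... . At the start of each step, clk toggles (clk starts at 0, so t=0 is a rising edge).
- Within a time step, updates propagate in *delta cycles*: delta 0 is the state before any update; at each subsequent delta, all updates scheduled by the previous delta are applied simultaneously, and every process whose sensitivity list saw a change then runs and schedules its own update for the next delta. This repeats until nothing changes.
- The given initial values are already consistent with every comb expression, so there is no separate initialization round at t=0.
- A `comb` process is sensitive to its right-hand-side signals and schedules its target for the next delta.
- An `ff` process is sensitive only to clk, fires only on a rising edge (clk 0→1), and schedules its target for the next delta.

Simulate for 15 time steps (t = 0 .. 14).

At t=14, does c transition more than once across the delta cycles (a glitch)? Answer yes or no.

t=0 Δ0: c=1 a=0 b=1 d=0 clk=0
  Δ1: clk:0→1
  Δ2: b:1→0
  Δ3: c:1→0, a:0→1
  Δ4: c:0→1, d:0→1
  Δ5: c:1→0
  (5Δ to stable)
t=1 Δ0: c=0 a=1 b=0 d=1 clk=1
  Δ1: clk:1→0
  (1Δ to stable)
t=2 Δ0: c=0 a=1 b=0 d=1 clk=0
  Δ1: clk:0→1
  Δ2: b:0→1
  Δ3: c:0→1, a:1→0
  Δ4: c:1→0, d:1→0
  Δ5: c:0→1
  (5Δ to stable)
t=3 Δ0: c=1 a=0 b=1 d=0 clk=1
  Δ1: clk:1→0
  (1Δ to stable)
t=4 Δ0: c=1 a=0 b=1 d=0 clk=0
  Δ1: clk:0→1
  Δ2: b:1→0
  Δ3: c:1→0, a:0→1
  Δ4: c:0→1, d:0→1
  Δ5: c:1→0
  (5Δ to stable)
t=5 Δ0: c=0 a=1 b=0 d=1 clk=1
  Δ1: clk:1→0
  (1Δ to stable)
t=6 Δ0: c=0 a=1 b=0 d=1 clk=0
  Δ1: clk:0→1
  Δ2: b:0→1
  Δ3: c:0→1, a:1→0
  Δ4: c:1→0, d:1→0
  Δ5: c:0→1
  (5Δ to stable)
t=7 Δ0: c=1 a=0 b=1 d=0 clk=1
  Δ1: clk:1→0
  (1Δ to stable)
t=8 Δ0: c=1 a=0 b=1 d=0 clk=0
  Δ1: clk:0→1
  Δ2: b:1→0
  Δ3: c:1→0, a:0→1
  Δ4: c:0→1, d:0→1
  Δ5: c:1→0
  (5Δ to stable)
t=9 Δ0: c=0 a=1 b=0 d=1 clk=1
  Δ1: clk:1→0
  (1Δ to stable)
t=10 Δ0: c=0 a=1 b=0 d=1 clk=0
  Δ1: clk:0→1
  Δ2: b:0→1
  Δ3: c:0→1, a:1→0
  Δ4: c:1→0, d:1→0
  Δ5: c:0→1
  (5Δ to stable)
t=11 Δ0: c=1 a=0 b=1 d=0 clk=1
  Δ1: clk:1→0
  (1Δ to stable)
t=12 Δ0: c=1 a=0 b=1 d=0 clk=0
  Δ1: clk:0→1
  Δ2: b:1→0
  Δ3: c:1→0, a:0→1
  Δ4: c:0→1, d:0→1
  Δ5: c:1→0
  (5Δ to stable)
t=13 Δ0: c=0 a=1 b=0 d=1 clk=1
  Δ1: clk:1→0
  (1Δ to stable)
t=14 Δ0: c=0 a=1 b=0 d=1 clk=0
  Δ1: clk:0→1
  Δ2: b:0→1
  Δ3: c:0→1, a:1→0
  Δ4: c:1→0, d:1→0
  Δ5: c:0→1
  (5Δ to stable)

yes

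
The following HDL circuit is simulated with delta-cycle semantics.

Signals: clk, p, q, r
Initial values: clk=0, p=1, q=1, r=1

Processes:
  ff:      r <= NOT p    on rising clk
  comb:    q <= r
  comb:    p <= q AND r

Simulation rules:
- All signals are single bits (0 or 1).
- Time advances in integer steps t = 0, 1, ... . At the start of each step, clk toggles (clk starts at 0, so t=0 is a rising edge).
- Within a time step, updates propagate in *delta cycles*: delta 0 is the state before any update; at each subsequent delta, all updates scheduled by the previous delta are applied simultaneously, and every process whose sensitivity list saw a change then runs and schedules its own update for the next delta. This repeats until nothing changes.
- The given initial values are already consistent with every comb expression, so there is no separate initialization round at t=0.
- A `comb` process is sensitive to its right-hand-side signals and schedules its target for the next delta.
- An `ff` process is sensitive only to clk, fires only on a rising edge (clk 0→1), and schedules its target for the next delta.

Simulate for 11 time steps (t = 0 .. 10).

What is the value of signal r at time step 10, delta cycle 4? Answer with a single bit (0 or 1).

1

t0.Δ0 clk=0 q=1 p=1 r=1
t0.Δ1 clk=1 q=1 p=1 r=1
t0.Δ2 clk=1 q=1 p=1 r=0
t0.Δ3 clk=1 q=0 p=0 r=0
t1.Δ0 clk=1 q=0 p=0 r=0
t1.Δ1 clk=0 q=0 p=0 r=0
t2.Δ0 clk=0 q=0 p=0 r=0
t2.Δ1 clk=1 q=0 p=0 r=0
t2.Δ2 clk=1 q=0 p=0 r=1
t2.Δ3 clk=1 q=1 p=0 r=1
t2.Δ4 clk=1 q=1 p=1 r=1
t3.Δ0 clk=1 q=1 p=1 r=1
t3.Δ1 clk=0 q=1 p=1 r=1
t4.Δ0 clk=0 q=1 p=1 r=1
t4.Δ1 clk=1 q=1 p=1 r=1
t4.Δ2 clk=1 q=1 p=1 r=0
t4.Δ3 clk=1 q=0 p=0 r=0
t5.Δ0 clk=1 q=0 p=0 r=0
t5.Δ1 clk=0 q=0 p=0 r=0
t6.Δ0 clk=0 q=0 p=0 r=0
t6.Δ1 clk=1 q=0 p=0 r=0
t6.Δ2 clk=1 q=0 p=0 r=1
t6.Δ3 clk=1 q=1 p=0 r=1
t6.Δ4 clk=1 q=1 p=1 r=1
t7.Δ0 clk=1 q=1 p=1 r=1
t7.Δ1 clk=0 q=1 p=1 r=1
t8.Δ0 clk=0 q=1 p=1 r=1
t8.Δ1 clk=1 q=1 p=1 r=1
t8.Δ2 clk=1 q=1 p=1 r=0
t8.Δ3 clk=1 q=0 p=0 r=0
t9.Δ0 clk=1 q=0 p=0 r=0
t9.Δ1 clk=0 q=0 p=0 r=0
t10.Δ0 clk=0 q=0 p=0 r=0
t10.Δ1 clk=1 q=0 p=0 r=0
t10.Δ2 clk=1 q=0 p=0 r=1
t10.Δ3 clk=1 q=1 p=0 r=1
t10.Δ4 clk=1 q=1 p=1 r=1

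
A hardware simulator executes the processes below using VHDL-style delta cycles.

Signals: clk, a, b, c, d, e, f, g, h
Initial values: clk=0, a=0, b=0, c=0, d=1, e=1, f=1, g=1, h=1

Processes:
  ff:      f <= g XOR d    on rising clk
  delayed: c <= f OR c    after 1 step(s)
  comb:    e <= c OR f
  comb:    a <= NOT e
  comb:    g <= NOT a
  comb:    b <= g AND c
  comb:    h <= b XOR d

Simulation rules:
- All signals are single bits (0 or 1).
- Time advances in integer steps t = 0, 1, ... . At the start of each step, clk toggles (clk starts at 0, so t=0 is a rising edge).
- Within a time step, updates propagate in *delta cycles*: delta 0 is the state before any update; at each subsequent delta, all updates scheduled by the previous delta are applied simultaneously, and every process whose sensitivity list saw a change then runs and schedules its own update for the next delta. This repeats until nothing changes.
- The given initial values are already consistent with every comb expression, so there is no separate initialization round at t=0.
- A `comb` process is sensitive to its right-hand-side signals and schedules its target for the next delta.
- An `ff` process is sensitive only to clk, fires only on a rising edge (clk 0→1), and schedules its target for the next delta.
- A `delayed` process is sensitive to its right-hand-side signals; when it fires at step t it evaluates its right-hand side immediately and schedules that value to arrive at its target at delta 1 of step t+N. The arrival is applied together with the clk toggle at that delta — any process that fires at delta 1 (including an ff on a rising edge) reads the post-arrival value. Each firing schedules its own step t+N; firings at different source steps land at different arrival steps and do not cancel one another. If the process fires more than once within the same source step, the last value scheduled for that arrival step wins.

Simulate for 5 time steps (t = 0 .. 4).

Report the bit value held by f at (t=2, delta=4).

1

[bits: h,e,c,b,a,f,d,g,clk]
t=0: Δ0=110001110 Δ1=110001111 Δ2=110000111 Δ3=100000111 Δ4=100010111 Δ5=100010101 | 5Δ
t=1: Δ0=100010101 Δ1=100010100 | 1Δ
t=2: Δ0=100010100 Δ1=100010101 Δ2=100011101 Δ3=110011101 Δ4=110001101 Δ5=110001111 | 5Δ
t=3: Δ0=110001111 Δ1=111001110 Δ2=111101110 Δ3=011101110 | 3Δ
t=4: Δ0=011101110 Δ1=011101111 Δ2=011100111 | 2Δ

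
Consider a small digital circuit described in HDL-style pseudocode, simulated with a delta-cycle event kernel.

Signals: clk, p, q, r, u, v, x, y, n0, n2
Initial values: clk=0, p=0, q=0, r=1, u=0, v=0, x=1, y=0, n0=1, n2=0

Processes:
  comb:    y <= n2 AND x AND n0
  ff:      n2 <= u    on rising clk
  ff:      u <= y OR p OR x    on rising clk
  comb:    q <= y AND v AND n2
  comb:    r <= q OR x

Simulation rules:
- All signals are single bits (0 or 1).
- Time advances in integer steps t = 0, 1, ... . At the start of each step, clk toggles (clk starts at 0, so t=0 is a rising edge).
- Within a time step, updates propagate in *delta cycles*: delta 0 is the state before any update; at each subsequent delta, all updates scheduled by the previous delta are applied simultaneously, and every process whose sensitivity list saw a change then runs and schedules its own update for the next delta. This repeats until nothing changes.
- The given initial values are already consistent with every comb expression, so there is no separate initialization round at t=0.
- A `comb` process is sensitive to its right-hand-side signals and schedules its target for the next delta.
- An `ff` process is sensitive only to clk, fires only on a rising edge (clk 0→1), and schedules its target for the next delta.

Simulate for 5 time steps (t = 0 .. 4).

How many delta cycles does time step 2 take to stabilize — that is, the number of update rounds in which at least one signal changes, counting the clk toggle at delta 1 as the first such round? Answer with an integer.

[bits: u,p,x,r,n0,y,clk,v,q,n2]
t=0: Δ0=0011100000 Δ1=0011101000 Δ2=1011101000 | 2Δ
t=1: Δ0=1011101000 Δ1=1011100000 | 1Δ
t=2: Δ0=1011100000 Δ1=1011101000 Δ2=1011101001 Δ3=1011111001 | 3Δ
t=3: Δ0=1011111001 Δ1=1011110001 | 1Δ
t=4: Δ0=1011110001 Δ1=1011111001 | 1Δ

3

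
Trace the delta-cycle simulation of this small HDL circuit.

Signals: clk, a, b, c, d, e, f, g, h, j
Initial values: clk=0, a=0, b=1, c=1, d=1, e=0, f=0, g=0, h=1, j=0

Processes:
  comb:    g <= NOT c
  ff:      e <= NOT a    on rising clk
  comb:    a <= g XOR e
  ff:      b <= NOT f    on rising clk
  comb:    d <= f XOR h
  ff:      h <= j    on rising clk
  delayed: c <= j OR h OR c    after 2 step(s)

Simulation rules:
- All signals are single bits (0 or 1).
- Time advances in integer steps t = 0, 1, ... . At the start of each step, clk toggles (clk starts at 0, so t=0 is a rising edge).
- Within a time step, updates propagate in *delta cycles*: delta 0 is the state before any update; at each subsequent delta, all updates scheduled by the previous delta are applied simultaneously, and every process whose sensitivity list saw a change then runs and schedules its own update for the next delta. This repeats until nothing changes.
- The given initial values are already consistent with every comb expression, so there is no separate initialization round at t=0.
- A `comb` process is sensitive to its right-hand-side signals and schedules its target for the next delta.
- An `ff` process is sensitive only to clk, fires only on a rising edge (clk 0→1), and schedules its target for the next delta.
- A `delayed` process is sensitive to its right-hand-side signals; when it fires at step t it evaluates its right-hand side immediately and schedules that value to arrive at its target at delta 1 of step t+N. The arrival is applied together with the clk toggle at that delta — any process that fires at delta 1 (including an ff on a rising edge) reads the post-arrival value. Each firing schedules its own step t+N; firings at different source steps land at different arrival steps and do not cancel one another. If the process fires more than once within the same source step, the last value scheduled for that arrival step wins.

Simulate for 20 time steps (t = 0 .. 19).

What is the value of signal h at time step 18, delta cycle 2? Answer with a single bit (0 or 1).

0

t0.Δ0 b=1 f=0 e=0 g=0 a=0 c=1 d=1 j=0 clk=0 h=1
t0.Δ1 b=1 f=0 e=0 g=0 a=0 c=1 d=1 j=0 clk=1 h=1
t0.Δ2 b=1 f=0 e=1 g=0 a=0 c=1 d=1 j=0 clk=1 h=0
t0.Δ3 b=1 f=0 e=1 g=0 a=1 c=1 d=0 j=0 clk=1 h=0
t1.Δ0 b=1 f=0 e=1 g=0 a=1 c=1 d=0 j=0 clk=1 h=0
t1.Δ1 b=1 f=0 e=1 g=0 a=1 c=1 d=0 j=0 clk=0 h=0
t2.Δ0 b=1 f=0 e=1 g=0 a=1 c=1 d=0 j=0 clk=0 h=0
t2.Δ1 b=1 f=0 e=1 g=0 a=1 c=1 d=0 j=0 clk=1 h=0
t2.Δ2 b=1 f=0 e=0 g=0 a=1 c=1 d=0 j=0 clk=1 h=0
t2.Δ3 b=1 f=0 e=0 g=0 a=0 c=1 d=0 j=0 clk=1 h=0
t3.Δ0 b=1 f=0 e=0 g=0 a=0 c=1 d=0 j=0 clk=1 h=0
t3.Δ1 b=1 f=0 e=0 g=0 a=0 c=1 d=0 j=0 clk=0 h=0
t4.Δ0 b=1 f=0 e=0 g=0 a=0 c=1 d=0 j=0 clk=0 h=0
t4.Δ1 b=1 f=0 e=0 g=0 a=0 c=1 d=0 j=0 clk=1 h=0
t4.Δ2 b=1 f=0 e=1 g=0 a=0 c=1 d=0 j=0 clk=1 h=0
t4.Δ3 b=1 f=0 e=1 g=0 a=1 c=1 d=0 j=0 clk=1 h=0
t5.Δ0 b=1 f=0 e=1 g=0 a=1 c=1 d=0 j=0 clk=1 h=0
t5.Δ1 b=1 f=0 e=1 g=0 a=1 c=1 d=0 j=0 clk=0 h=0
t6.Δ0 b=1 f=0 e=1 g=0 a=1 c=1 d=0 j=0 clk=0 h=0
t6.Δ1 b=1 f=0 e=1 g=0 a=1 c=1 d=0 j=0 clk=1 h=0
t6.Δ2 b=1 f=0 e=0 g=0 a=1 c=1 d=0 j=0 clk=1 h=0
t6.Δ3 b=1 f=0 e=0 g=0 a=0 c=1 d=0 j=0 clk=1 h=0
t7.Δ0 b=1 f=0 e=0 g=0 a=0 c=1 d=0 j=0 clk=1 h=0
t7.Δ1 b=1 f=0 e=0 g=0 a=0 c=1 d=0 j=0 clk=0 h=0
t8.Δ0 b=1 f=0 e=0 g=0 a=0 c=1 d=0 j=0 clk=0 h=0
t8.Δ1 b=1 f=0 e=0 g=0 a=0 c=1 d=0 j=0 clk=1 h=0
t8.Δ2 b=1 f=0 e=1 g=0 a=0 c=1 d=0 j=0 clk=1 h=0
t8.Δ3 b=1 f=0 e=1 g=0 a=1 c=1 d=0 j=0 clk=1 h=0
t9.Δ0 b=1 f=0 e=1 g=0 a=1 c=1 d=0 j=0 clk=1 h=0
t9.Δ1 b=1 f=0 e=1 g=0 a=1 c=1 d=0 j=0 clk=0 h=0
t10.Δ0 b=1 f=0 e=1 g=0 a=1 c=1 d=0 j=0 clk=0 h=0
t10.Δ1 b=1 f=0 e=1 g=0 a=1 c=1 d=0 j=0 clk=1 h=0
t10.Δ2 b=1 f=0 e=0 g=0 a=1 c=1 d=0 j=0 clk=1 h=0
t10.Δ3 b=1 f=0 e=0 g=0 a=0 c=1 d=0 j=0 clk=1 h=0
t11.Δ0 b=1 f=0 e=0 g=0 a=0 c=1 d=0 j=0 clk=1 h=0
t11.Δ1 b=1 f=0 e=0 g=0 a=0 c=1 d=0 j=0 clk=0 h=0
t12.Δ0 b=1 f=0 e=0 g=0 a=0 c=1 d=0 j=0 clk=0 h=0
t12.Δ1 b=1 f=0 e=0 g=0 a=0 c=1 d=0 j=0 clk=1 h=0
t12.Δ2 b=1 f=0 e=1 g=0 a=0 c=1 d=0 j=0 clk=1 h=0
t12.Δ3 b=1 f=0 e=1 g=0 a=1 c=1 d=0 j=0 clk=1 h=0
t13.Δ0 b=1 f=0 e=1 g=0 a=1 c=1 d=0 j=0 clk=1 h=0
t13.Δ1 b=1 f=0 e=1 g=0 a=1 c=1 d=0 j=0 clk=0 h=0
t14.Δ0 b=1 f=0 e=1 g=0 a=1 c=1 d=0 j=0 clk=0 h=0
t14.Δ1 b=1 f=0 e=1 g=0 a=1 c=1 d=0 j=0 clk=1 h=0
t14.Δ2 b=1 f=0 e=0 g=0 a=1 c=1 d=0 j=0 clk=1 h=0
t14.Δ3 b=1 f=0 e=0 g=0 a=0 c=1 d=0 j=0 clk=1 h=0
t15.Δ0 b=1 f=0 e=0 g=0 a=0 c=1 d=0 j=0 clk=1 h=0
t15.Δ1 b=1 f=0 e=0 g=0 a=0 c=1 d=0 j=0 clk=0 h=0
t16.Δ0 b=1 f=0 e=0 g=0 a=0 c=1 d=0 j=0 clk=0 h=0
t16.Δ1 b=1 f=0 e=0 g=0 a=0 c=1 d=0 j=0 clk=1 h=0
t16.Δ2 b=1 f=0 e=1 g=0 a=0 c=1 d=0 j=0 clk=1 h=0
t16.Δ3 b=1 f=0 e=1 g=0 a=1 c=1 d=0 j=0 clk=1 h=0
t17.Δ0 b=1 f=0 e=1 g=0 a=1 c=1 d=0 j=0 clk=1 h=0
t17.Δ1 b=1 f=0 e=1 g=0 a=1 c=1 d=0 j=0 clk=0 h=0
t18.Δ0 b=1 f=0 e=1 g=0 a=1 c=1 d=0 j=0 clk=0 h=0
t18.Δ1 b=1 f=0 e=1 g=0 a=1 c=1 d=0 j=0 clk=1 h=0
t18.Δ2 b=1 f=0 e=0 g=0 a=1 c=1 d=0 j=0 clk=1 h=0
t18.Δ3 b=1 f=0 e=0 g=0 a=0 c=1 d=0 j=0 clk=1 h=0
t19.Δ0 b=1 f=0 e=0 g=0 a=0 c=1 d=0 j=0 clk=1 h=0
t19.Δ1 b=1 f=0 e=0 g=0 a=0 c=1 d=0 j=0 clk=0 h=0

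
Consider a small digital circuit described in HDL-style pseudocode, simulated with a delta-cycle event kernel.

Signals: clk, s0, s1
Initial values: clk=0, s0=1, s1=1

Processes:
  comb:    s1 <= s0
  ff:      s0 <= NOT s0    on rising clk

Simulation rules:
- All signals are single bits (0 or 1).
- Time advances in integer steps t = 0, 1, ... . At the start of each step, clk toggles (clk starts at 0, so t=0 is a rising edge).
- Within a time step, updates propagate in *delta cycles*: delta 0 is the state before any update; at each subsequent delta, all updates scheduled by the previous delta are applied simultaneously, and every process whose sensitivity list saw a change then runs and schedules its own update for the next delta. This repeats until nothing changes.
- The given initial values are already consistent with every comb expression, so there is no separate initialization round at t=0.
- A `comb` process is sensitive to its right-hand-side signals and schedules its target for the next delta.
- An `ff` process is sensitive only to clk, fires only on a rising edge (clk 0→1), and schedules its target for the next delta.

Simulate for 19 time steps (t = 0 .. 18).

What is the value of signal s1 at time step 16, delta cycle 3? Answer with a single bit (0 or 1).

0

[bits: clk,s1,s0]
t=0: Δ0=011 Δ1=111 Δ2=110 Δ3=100 | 3Δ
t=1: Δ0=100 Δ1=000 | 1Δ
t=2: Δ0=000 Δ1=100 Δ2=101 Δ3=111 | 3Δ
t=3: Δ0=111 Δ1=011 | 1Δ
t=4: Δ0=011 Δ1=111 Δ2=110 Δ3=100 | 3Δ
t=5: Δ0=100 Δ1=000 | 1Δ
t=6: Δ0=000 Δ1=100 Δ2=101 Δ3=111 | 3Δ
t=7: Δ0=111 Δ1=011 | 1Δ
t=8: Δ0=011 Δ1=111 Δ2=110 Δ3=100 | 3Δ
t=9: Δ0=100 Δ1=000 | 1Δ
t=10: Δ0=000 Δ1=100 Δ2=101 Δ3=111 | 3Δ
t=11: Δ0=111 Δ1=011 | 1Δ
t=12: Δ0=011 Δ1=111 Δ2=110 Δ3=100 | 3Δ
t=13: Δ0=100 Δ1=000 | 1Δ
t=14: Δ0=000 Δ1=100 Δ2=101 Δ3=111 | 3Δ
t=15: Δ0=111 Δ1=011 | 1Δ
t=16: Δ0=011 Δ1=111 Δ2=110 Δ3=100 | 3Δ
t=17: Δ0=100 Δ1=000 | 1Δ
t=18: Δ0=000 Δ1=100 Δ2=101 Δ3=111 | 3Δ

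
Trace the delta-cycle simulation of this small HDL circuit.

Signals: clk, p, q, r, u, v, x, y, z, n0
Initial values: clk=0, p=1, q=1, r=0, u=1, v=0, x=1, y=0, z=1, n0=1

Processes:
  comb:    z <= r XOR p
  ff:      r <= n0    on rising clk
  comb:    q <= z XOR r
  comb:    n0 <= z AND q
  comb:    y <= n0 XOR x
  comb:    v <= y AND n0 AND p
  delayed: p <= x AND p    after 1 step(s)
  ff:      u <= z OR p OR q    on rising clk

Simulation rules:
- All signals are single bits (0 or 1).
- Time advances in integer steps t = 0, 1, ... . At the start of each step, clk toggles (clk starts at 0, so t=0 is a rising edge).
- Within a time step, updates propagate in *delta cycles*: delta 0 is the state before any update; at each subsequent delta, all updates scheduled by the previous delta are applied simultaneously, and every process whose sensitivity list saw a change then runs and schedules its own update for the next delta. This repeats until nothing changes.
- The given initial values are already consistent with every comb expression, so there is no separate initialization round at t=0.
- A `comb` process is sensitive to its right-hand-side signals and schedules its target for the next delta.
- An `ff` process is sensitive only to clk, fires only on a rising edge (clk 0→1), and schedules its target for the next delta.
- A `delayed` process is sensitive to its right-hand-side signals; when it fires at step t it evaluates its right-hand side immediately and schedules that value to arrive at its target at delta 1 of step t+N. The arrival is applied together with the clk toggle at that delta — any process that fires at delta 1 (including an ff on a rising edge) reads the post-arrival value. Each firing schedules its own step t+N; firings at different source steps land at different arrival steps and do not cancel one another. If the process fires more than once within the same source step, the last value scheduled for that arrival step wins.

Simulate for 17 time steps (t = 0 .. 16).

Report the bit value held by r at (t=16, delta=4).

t=0 Δ0: y=0 x=1 z=1 r=0 n0=1 q=1 clk=0 p=1 v=0 u=1
  Δ1: clk:0→1
  Δ2: r:0→1
  Δ3: z:1→0, q:1→0
  Δ4: n0:1→0, q:0→1
  Δ5: y:0→1
  (5Δ to stable)
t=1 Δ0: y=1 x=1 z=0 r=1 n0=0 q=1 clk=1 p=1 v=0 u=1
  Δ1: clk:1→0
  (1Δ to stable)
t=2 Δ0: y=1 x=1 z=0 r=1 n0=0 q=1 clk=0 p=1 v=0 u=1
  Δ1: clk:0→1
  Δ2: r:1→0
  Δ3: z:0→1, q:1→0
  Δ4: q:0→1
  Δ5: n0:0→1
  Δ6: y:1→0, v:0→1
  Δ7: v:1→0
  (7Δ to stable)
t=3 Δ0: y=0 x=1 z=1 r=0 n0=1 q=1 clk=1 p=1 v=0 u=1
  Δ1: clk:1→0
  (1Δ to stable)
t=4 Δ0: y=0 x=1 z=1 r=0 n0=1 q=1 clk=0 p=1 v=0 u=1
  Δ1: clk:0→1
  Δ2: r:0→1
  Δ3: z:1→0, q:1→0
  Δ4: n0:1→0, q:0→1
  Δ5: y:0→1
  (5Δ to stable)
t=5 Δ0: y=1 x=1 z=0 r=1 n0=0 q=1 clk=1 p=1 v=0 u=1
  Δ1: clk:1→0
  (1Δ to stable)
t=6 Δ0: y=1 x=1 z=0 r=1 n0=0 q=1 clk=0 p=1 v=0 u=1
  Δ1: clk:0→1
  Δ2: r:1→0
  Δ3: z:0→1, q:1→0
  Δ4: q:0→1
  Δ5: n0:0→1
  Δ6: y:1→0, v:0→1
  Δ7: v:1→0
  (7Δ to stable)
t=7 Δ0: y=0 x=1 z=1 r=0 n0=1 q=1 clk=1 p=1 v=0 u=1
  Δ1: clk:1→0
  (1Δ to stable)
t=8 Δ0: y=0 x=1 z=1 r=0 n0=1 q=1 clk=0 p=1 v=0 u=1
  Δ1: clk:0→1
  Δ2: r:0→1
  Δ3: z:1→0, q:1→0
  Δ4: n0:1→0, q:0→1
  Δ5: y:0→1
  (5Δ to stable)
t=9 Δ0: y=1 x=1 z=0 r=1 n0=0 q=1 clk=1 p=1 v=0 u=1
  Δ1: clk:1→0
  (1Δ to stable)
t=10 Δ0: y=1 x=1 z=0 r=1 n0=0 q=1 clk=0 p=1 v=0 u=1
  Δ1: clk:0→1
  Δ2: r:1→0
  Δ3: z:0→1, q:1→0
  Δ4: q:0→1
  Δ5: n0:0→1
  Δ6: y:1→0, v:0→1
  Δ7: v:1→0
  (7Δ to stable)
t=11 Δ0: y=0 x=1 z=1 r=0 n0=1 q=1 clk=1 p=1 v=0 u=1
  Δ1: clk:1→0
  (1Δ to stable)
t=12 Δ0: y=0 x=1 z=1 r=0 n0=1 q=1 clk=0 p=1 v=0 u=1
  Δ1: clk:0→1
  Δ2: r:0→1
  Δ3: z:1→0, q:1→0
  Δ4: n0:1→0, q:0→1
  Δ5: y:0→1
  (5Δ to stable)
t=13 Δ0: y=1 x=1 z=0 r=1 n0=0 q=1 clk=1 p=1 v=0 u=1
  Δ1: clk:1→0
  (1Δ to stable)
t=14 Δ0: y=1 x=1 z=0 r=1 n0=0 q=1 clk=0 p=1 v=0 u=1
  Δ1: clk:0→1
  Δ2: r:1→0
  Δ3: z:0→1, q:1→0
  Δ4: q:0→1
  Δ5: n0:0→1
  Δ6: y:1→0, v:0→1
  Δ7: v:1→0
  (7Δ to stable)
t=15 Δ0: y=0 x=1 z=1 r=0 n0=1 q=1 clk=1 p=1 v=0 u=1
  Δ1: clk:1→0
  (1Δ to stable)
t=16 Δ0: y=0 x=1 z=1 r=0 n0=1 q=1 clk=0 p=1 v=0 u=1
  Δ1: clk:0→1
  Δ2: r:0→1
  Δ3: z:1→0, q:1→0
  Δ4: n0:1→0, q:0→1
  Δ5: y:0→1
  (5Δ to stable)

1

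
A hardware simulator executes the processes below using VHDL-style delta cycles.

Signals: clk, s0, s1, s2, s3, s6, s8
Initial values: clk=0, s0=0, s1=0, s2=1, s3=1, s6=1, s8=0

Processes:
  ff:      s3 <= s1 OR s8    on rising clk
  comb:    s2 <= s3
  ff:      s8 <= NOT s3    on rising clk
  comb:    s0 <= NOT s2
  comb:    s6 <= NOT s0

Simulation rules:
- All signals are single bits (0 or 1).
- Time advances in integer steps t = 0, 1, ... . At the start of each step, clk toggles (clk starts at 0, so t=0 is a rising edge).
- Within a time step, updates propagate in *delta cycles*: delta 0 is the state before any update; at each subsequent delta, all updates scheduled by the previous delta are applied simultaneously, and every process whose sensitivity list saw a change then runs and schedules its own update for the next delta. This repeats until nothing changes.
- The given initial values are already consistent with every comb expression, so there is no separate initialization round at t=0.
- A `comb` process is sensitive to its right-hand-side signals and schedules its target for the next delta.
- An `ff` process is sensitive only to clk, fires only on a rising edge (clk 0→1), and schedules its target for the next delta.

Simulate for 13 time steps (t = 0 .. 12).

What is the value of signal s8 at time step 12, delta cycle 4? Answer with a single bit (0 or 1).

1

[bits: s8,s1,s2,s0,s6,clk,s3]
t=0: Δ0=0010101 Δ1=0010111 Δ2=0010110 Δ3=0000110 Δ4=0001110 Δ5=0001010 | 5Δ
t=1: Δ0=0001010 Δ1=0001000 | 1Δ
t=2: Δ0=0001000 Δ1=0001010 Δ2=1001010 | 2Δ
t=3: Δ0=1001010 Δ1=1001000 | 1Δ
t=4: Δ0=1001000 Δ1=1001010 Δ2=1001011 Δ3=1011011 Δ4=1010011 Δ5=1010111 | 5Δ
t=5: Δ0=1010111 Δ1=1010101 | 1Δ
t=6: Δ0=1010101 Δ1=1010111 Δ2=0010111 | 2Δ
t=7: Δ0=0010111 Δ1=0010101 | 1Δ
t=8: Δ0=0010101 Δ1=0010111 Δ2=0010110 Δ3=0000110 Δ4=0001110 Δ5=0001010 | 5Δ
t=9: Δ0=0001010 Δ1=0001000 | 1Δ
t=10: Δ0=0001000 Δ1=0001010 Δ2=1001010 | 2Δ
t=11: Δ0=1001010 Δ1=1001000 | 1Δ
t=12: Δ0=1001000 Δ1=1001010 Δ2=1001011 Δ3=1011011 Δ4=1010011 Δ5=1010111 | 5Δ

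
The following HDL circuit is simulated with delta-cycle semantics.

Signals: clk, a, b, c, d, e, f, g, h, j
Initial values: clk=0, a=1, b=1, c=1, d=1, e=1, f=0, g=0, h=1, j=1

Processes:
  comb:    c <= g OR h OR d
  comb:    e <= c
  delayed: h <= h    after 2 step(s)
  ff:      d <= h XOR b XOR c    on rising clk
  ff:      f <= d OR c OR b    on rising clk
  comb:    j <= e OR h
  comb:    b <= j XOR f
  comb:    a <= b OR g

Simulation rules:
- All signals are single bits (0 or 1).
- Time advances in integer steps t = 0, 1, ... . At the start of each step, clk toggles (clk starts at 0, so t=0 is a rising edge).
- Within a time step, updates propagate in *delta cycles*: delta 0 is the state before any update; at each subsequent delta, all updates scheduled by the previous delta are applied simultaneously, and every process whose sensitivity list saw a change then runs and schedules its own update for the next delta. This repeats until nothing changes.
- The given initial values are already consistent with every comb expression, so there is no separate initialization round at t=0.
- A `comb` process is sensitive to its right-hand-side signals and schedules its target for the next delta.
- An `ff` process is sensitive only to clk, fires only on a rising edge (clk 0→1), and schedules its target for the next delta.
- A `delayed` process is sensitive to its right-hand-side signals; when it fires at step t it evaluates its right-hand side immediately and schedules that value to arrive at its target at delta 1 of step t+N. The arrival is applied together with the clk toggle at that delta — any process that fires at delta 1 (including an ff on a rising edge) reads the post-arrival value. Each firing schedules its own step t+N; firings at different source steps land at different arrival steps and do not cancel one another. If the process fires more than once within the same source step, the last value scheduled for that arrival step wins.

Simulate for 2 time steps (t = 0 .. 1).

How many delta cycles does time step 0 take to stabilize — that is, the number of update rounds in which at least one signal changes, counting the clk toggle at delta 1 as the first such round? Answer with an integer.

4

[bits: c,h,f,clk,b,g,e,d,a,j]
t=0: Δ0=1100101111 Δ1=1101101111 Δ2=1111101111 Δ3=1111001111 Δ4=1111001101 | 4Δ
t=1: Δ0=1111001101 Δ1=1110001101 | 1Δ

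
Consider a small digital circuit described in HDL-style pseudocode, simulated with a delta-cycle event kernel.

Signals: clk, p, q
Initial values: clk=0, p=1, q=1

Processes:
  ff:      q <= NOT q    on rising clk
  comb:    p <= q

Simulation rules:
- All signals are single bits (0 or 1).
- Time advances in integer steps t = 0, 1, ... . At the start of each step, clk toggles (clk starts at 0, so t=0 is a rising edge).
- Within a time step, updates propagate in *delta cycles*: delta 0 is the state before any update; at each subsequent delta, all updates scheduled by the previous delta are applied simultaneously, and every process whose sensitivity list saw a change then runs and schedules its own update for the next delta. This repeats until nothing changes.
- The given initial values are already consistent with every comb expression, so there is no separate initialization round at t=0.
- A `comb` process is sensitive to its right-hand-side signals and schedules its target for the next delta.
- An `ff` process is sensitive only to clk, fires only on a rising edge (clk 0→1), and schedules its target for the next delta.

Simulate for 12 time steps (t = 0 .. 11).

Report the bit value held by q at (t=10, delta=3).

1

t0.Δ0 q=1 clk=0 p=1
t0.Δ1 q=1 clk=1 p=1
t0.Δ2 q=0 clk=1 p=1
t0.Δ3 q=0 clk=1 p=0
t1.Δ0 q=0 clk=1 p=0
t1.Δ1 q=0 clk=0 p=0
t2.Δ0 q=0 clk=0 p=0
t2.Δ1 q=0 clk=1 p=0
t2.Δ2 q=1 clk=1 p=0
t2.Δ3 q=1 clk=1 p=1
t3.Δ0 q=1 clk=1 p=1
t3.Δ1 q=1 clk=0 p=1
t4.Δ0 q=1 clk=0 p=1
t4.Δ1 q=1 clk=1 p=1
t4.Δ2 q=0 clk=1 p=1
t4.Δ3 q=0 clk=1 p=0
t5.Δ0 q=0 clk=1 p=0
t5.Δ1 q=0 clk=0 p=0
t6.Δ0 q=0 clk=0 p=0
t6.Δ1 q=0 clk=1 p=0
t6.Δ2 q=1 clk=1 p=0
t6.Δ3 q=1 clk=1 p=1
t7.Δ0 q=1 clk=1 p=1
t7.Δ1 q=1 clk=0 p=1
t8.Δ0 q=1 clk=0 p=1
t8.Δ1 q=1 clk=1 p=1
t8.Δ2 q=0 clk=1 p=1
t8.Δ3 q=0 clk=1 p=0
t9.Δ0 q=0 clk=1 p=0
t9.Δ1 q=0 clk=0 p=0
t10.Δ0 q=0 clk=0 p=0
t10.Δ1 q=0 clk=1 p=0
t10.Δ2 q=1 clk=1 p=0
t10.Δ3 q=1 clk=1 p=1
t11.Δ0 q=1 clk=1 p=1
t11.Δ1 q=1 clk=0 p=1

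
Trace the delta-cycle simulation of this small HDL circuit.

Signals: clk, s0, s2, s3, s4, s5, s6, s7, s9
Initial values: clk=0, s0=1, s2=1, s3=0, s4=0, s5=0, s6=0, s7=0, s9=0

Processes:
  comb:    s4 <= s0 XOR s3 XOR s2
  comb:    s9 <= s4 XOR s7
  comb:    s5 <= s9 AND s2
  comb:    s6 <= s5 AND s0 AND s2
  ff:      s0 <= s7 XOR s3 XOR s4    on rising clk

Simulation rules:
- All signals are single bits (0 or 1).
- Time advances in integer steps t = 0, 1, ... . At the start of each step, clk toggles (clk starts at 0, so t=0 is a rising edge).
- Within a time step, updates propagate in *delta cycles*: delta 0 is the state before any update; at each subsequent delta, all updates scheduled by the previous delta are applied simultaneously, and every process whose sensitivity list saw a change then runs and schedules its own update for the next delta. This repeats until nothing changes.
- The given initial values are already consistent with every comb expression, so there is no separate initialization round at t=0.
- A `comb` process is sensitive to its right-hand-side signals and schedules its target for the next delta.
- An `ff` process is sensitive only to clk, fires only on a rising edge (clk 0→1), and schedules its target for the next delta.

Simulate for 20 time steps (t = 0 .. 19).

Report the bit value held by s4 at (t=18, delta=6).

t=0 Δ0: s5=0 s0=1 s2=1 s4=0 s3=0 s9=0 clk=0 s7=0 s6=0
  Δ1: clk:0→1
  Δ2: s0:1→0
  Δ3: s4:0→1
  Δ4: s9:0→1
  Δ5: s5:0→1
  (5Δ to stable)
t=1 Δ0: s5=1 s0=0 s2=1 s4=1 s3=0 s9=1 clk=1 s7=0 s6=0
  Δ1: clk:1→0
  (1Δ to stable)
t=2 Δ0: s5=1 s0=0 s2=1 s4=1 s3=0 s9=1 clk=0 s7=0 s6=0
  Δ1: clk:0→1
  Δ2: s0:0→1
  Δ3: s4:1→0, s6:0→1
  Δ4: s9:1→0
  Δ5: s5:1→0
  Δ6: s6:1→0
  (6Δ to stable)
t=3 Δ0: s5=0 s0=1 s2=1 s4=0 s3=0 s9=0 clk=1 s7=0 s6=0
  Δ1: clk:1→0
  (1Δ to stable)
t=4 Δ0: s5=0 s0=1 s2=1 s4=0 s3=0 s9=0 clk=0 s7=0 s6=0
  Δ1: clk:0→1
  Δ2: s0:1→0
  Δ3: s4:0→1
  Δ4: s9:0→1
  Δ5: s5:0→1
  (5Δ to stable)
t=5 Δ0: s5=1 s0=0 s2=1 s4=1 s3=0 s9=1 clk=1 s7=0 s6=0
  Δ1: clk:1→0
  (1Δ to stable)
t=6 Δ0: s5=1 s0=0 s2=1 s4=1 s3=0 s9=1 clk=0 s7=0 s6=0
  Δ1: clk:0→1
  Δ2: s0:0→1
  Δ3: s4:1→0, s6:0→1
  Δ4: s9:1→0
  Δ5: s5:1→0
  Δ6: s6:1→0
  (6Δ to stable)
t=7 Δ0: s5=0 s0=1 s2=1 s4=0 s3=0 s9=0 clk=1 s7=0 s6=0
  Δ1: clk:1→0
  (1Δ to stable)
t=8 Δ0: s5=0 s0=1 s2=1 s4=0 s3=0 s9=0 clk=0 s7=0 s6=0
  Δ1: clk:0→1
  Δ2: s0:1→0
  Δ3: s4:0→1
  Δ4: s9:0→1
  Δ5: s5:0→1
  (5Δ to stable)
t=9 Δ0: s5=1 s0=0 s2=1 s4=1 s3=0 s9=1 clk=1 s7=0 s6=0
  Δ1: clk:1→0
  (1Δ to stable)
t=10 Δ0: s5=1 s0=0 s2=1 s4=1 s3=0 s9=1 clk=0 s7=0 s6=0
  Δ1: clk:0→1
  Δ2: s0:0→1
  Δ3: s4:1→0, s6:0→1
  Δ4: s9:1→0
  Δ5: s5:1→0
  Δ6: s6:1→0
  (6Δ to stable)
t=11 Δ0: s5=0 s0=1 s2=1 s4=0 s3=0 s9=0 clk=1 s7=0 s6=0
  Δ1: clk:1→0
  (1Δ to stable)
t=12 Δ0: s5=0 s0=1 s2=1 s4=0 s3=0 s9=0 clk=0 s7=0 s6=0
  Δ1: clk:0→1
  Δ2: s0:1→0
  Δ3: s4:0→1
  Δ4: s9:0→1
  Δ5: s5:0→1
  (5Δ to stable)
t=13 Δ0: s5=1 s0=0 s2=1 s4=1 s3=0 s9=1 clk=1 s7=0 s6=0
  Δ1: clk:1→0
  (1Δ to stable)
t=14 Δ0: s5=1 s0=0 s2=1 s4=1 s3=0 s9=1 clk=0 s7=0 s6=0
  Δ1: clk:0→1
  Δ2: s0:0→1
  Δ3: s4:1→0, s6:0→1
  Δ4: s9:1→0
  Δ5: s5:1→0
  Δ6: s6:1→0
  (6Δ to stable)
t=15 Δ0: s5=0 s0=1 s2=1 s4=0 s3=0 s9=0 clk=1 s7=0 s6=0
  Δ1: clk:1→0
  (1Δ to stable)
t=16 Δ0: s5=0 s0=1 s2=1 s4=0 s3=0 s9=0 clk=0 s7=0 s6=0
  Δ1: clk:0→1
  Δ2: s0:1→0
  Δ3: s4:0→1
  Δ4: s9:0→1
  Δ5: s5:0→1
  (5Δ to stable)
t=17 Δ0: s5=1 s0=0 s2=1 s4=1 s3=0 s9=1 clk=1 s7=0 s6=0
  Δ1: clk:1→0
  (1Δ to stable)
t=18 Δ0: s5=1 s0=0 s2=1 s4=1 s3=0 s9=1 clk=0 s7=0 s6=0
  Δ1: clk:0→1
  Δ2: s0:0→1
  Δ3: s4:1→0, s6:0→1
  Δ4: s9:1→0
  Δ5: s5:1→0
  Δ6: s6:1→0
  (6Δ to stable)
t=19 Δ0: s5=0 s0=1 s2=1 s4=0 s3=0 s9=0 clk=1 s7=0 s6=0
  Δ1: clk:1→0
  (1Δ to stable)

0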